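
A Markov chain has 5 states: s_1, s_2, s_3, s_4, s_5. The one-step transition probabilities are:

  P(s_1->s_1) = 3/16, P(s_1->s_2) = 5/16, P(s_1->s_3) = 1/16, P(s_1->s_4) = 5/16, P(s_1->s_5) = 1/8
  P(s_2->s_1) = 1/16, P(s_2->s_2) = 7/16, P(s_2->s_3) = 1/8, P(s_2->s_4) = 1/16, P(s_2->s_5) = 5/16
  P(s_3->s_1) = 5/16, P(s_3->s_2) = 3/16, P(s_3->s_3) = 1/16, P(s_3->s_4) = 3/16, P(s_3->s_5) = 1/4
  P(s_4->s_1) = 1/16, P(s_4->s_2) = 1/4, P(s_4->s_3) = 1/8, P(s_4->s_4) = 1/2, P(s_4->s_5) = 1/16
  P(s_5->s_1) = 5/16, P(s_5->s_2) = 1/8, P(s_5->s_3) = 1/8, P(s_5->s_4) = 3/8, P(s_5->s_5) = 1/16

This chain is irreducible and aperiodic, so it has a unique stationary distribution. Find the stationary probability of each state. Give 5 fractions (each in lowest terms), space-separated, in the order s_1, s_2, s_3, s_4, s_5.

The stationary distribution satisfies pi = pi * P, i.e.:
  pi_s_1 = 3/16*pi_s_1 + 1/16*pi_s_2 + 5/16*pi_s_3 + 1/16*pi_s_4 + 5/16*pi_s_5
  pi_s_2 = 5/16*pi_s_1 + 7/16*pi_s_2 + 3/16*pi_s_3 + 1/4*pi_s_4 + 1/8*pi_s_5
  pi_s_3 = 1/16*pi_s_1 + 1/8*pi_s_2 + 1/16*pi_s_3 + 1/8*pi_s_4 + 1/8*pi_s_5
  pi_s_4 = 5/16*pi_s_1 + 1/16*pi_s_2 + 3/16*pi_s_3 + 1/2*pi_s_4 + 3/8*pi_s_5
  pi_s_5 = 1/8*pi_s_1 + 5/16*pi_s_2 + 1/4*pi_s_3 + 1/16*pi_s_4 + 1/16*pi_s_5
with normalization: pi_s_1 + pi_s_2 + pi_s_3 + pi_s_4 + pi_s_5 = 1.

Using the first 4 balance equations plus normalization, the linear system A*pi = b is:
  [-13/16, 1/16, 5/16, 1/16, 5/16] . pi = 0
  [5/16, -9/16, 3/16, 1/4, 1/8] . pi = 0
  [1/16, 1/8, -15/16, 1/8, 1/8] . pi = 0
  [5/16, 1/16, 3/16, -1/2, 3/8] . pi = 0
  [1, 1, 1, 1, 1] . pi = 1

Solving yields:
  pi_s_1 = 1913/12814
  pi_s_2 = 1830/6407
  pi_s_3 = 1395/12814
  pi_s_4 = 3749/12814
  pi_s_5 = 2097/12814

Verification (pi * P):
  1913/12814*3/16 + 1830/6407*1/16 + 1395/12814*5/16 + 3749/12814*1/16 + 2097/12814*5/16 = 1913/12814 = pi_s_1  (ok)
  1913/12814*5/16 + 1830/6407*7/16 + 1395/12814*3/16 + 3749/12814*1/4 + 2097/12814*1/8 = 1830/6407 = pi_s_2  (ok)
  1913/12814*1/16 + 1830/6407*1/8 + 1395/12814*1/16 + 3749/12814*1/8 + 2097/12814*1/8 = 1395/12814 = pi_s_3  (ok)
  1913/12814*5/16 + 1830/6407*1/16 + 1395/12814*3/16 + 3749/12814*1/2 + 2097/12814*3/8 = 3749/12814 = pi_s_4  (ok)
  1913/12814*1/8 + 1830/6407*5/16 + 1395/12814*1/4 + 3749/12814*1/16 + 2097/12814*1/16 = 2097/12814 = pi_s_5  (ok)

Answer: 1913/12814 1830/6407 1395/12814 3749/12814 2097/12814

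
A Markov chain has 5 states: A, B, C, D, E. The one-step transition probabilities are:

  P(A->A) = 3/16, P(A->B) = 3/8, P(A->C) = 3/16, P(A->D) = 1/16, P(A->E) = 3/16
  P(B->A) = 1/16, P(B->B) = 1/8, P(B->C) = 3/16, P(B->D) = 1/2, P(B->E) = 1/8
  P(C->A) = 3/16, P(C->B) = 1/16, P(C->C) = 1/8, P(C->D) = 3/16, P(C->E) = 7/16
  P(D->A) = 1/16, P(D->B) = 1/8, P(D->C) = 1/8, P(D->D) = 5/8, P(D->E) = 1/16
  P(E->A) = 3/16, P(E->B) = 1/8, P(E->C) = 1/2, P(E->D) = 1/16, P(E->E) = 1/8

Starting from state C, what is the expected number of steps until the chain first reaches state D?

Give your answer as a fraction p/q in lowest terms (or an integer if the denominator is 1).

Answer: 85152/15067

Derivation:
Let h_i = expected steps to first reach D from state i.
Boundary: h_D = 0.
First-step equations for the other states:
  h_A = 1 + 3/16*h_A + 3/8*h_B + 3/16*h_C + 1/16*h_D + 3/16*h_E
  h_B = 1 + 1/16*h_A + 1/8*h_B + 3/16*h_C + 1/2*h_D + 1/8*h_E
  h_C = 1 + 3/16*h_A + 1/16*h_B + 1/8*h_C + 3/16*h_D + 7/16*h_E
  h_E = 1 + 3/16*h_A + 1/8*h_B + 1/2*h_C + 1/16*h_D + 1/8*h_E

Substituting h_D = 0 and rearranging gives the linear system (I - Q) h = 1:
  [13/16, -3/8, -3/16, -3/16] . (h_A, h_B, h_C, h_E) = 1
  [-1/16, 7/8, -3/16, -1/8] . (h_A, h_B, h_C, h_E) = 1
  [-3/16, -1/16, 7/8, -7/16] . (h_A, h_B, h_C, h_E) = 1
  [-3/16, -1/8, -1/2, 7/8] . (h_A, h_B, h_C, h_E) = 1

Solving yields:
  h_A = 84592/15067
  h_B = 54624/15067
  h_C = 85152/15067
  h_E = 4832/793

Starting state is C, so the expected hitting time is h_C = 85152/15067.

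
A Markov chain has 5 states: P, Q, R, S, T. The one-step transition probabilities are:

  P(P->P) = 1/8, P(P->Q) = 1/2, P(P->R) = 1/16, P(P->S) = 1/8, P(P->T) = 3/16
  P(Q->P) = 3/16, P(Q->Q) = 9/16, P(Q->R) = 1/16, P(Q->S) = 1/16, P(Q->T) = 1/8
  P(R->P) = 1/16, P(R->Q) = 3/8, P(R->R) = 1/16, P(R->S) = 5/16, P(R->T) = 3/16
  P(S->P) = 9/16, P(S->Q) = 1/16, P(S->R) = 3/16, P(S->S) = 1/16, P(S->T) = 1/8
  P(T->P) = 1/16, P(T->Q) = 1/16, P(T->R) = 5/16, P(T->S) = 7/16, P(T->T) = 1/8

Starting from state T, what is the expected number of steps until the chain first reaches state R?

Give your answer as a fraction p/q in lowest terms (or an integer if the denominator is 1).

Answer: 11952/1919

Derivation:
Let h_i = expected steps to first reach R from state i.
Boundary: h_R = 0.
First-step equations for the other states:
  h_P = 1 + 1/8*h_P + 1/2*h_Q + 1/16*h_R + 1/8*h_S + 3/16*h_T
  h_Q = 1 + 3/16*h_P + 9/16*h_Q + 1/16*h_R + 1/16*h_S + 1/8*h_T
  h_S = 1 + 9/16*h_P + 1/16*h_Q + 3/16*h_R + 1/16*h_S + 1/8*h_T
  h_T = 1 + 1/16*h_P + 1/16*h_Q + 5/16*h_R + 7/16*h_S + 1/8*h_T

Substituting h_R = 0 and rearranging gives the linear system (I - Q) h = 1:
  [7/8, -1/2, -1/8, -3/16] . (h_P, h_Q, h_S, h_T) = 1
  [-3/16, 7/16, -1/16, -1/8] . (h_P, h_Q, h_S, h_T) = 1
  [-9/16, -1/16, 15/16, -1/8] . (h_P, h_Q, h_S, h_T) = 1
  [-1/16, -1/16, -7/16, 7/8] . (h_P, h_Q, h_S, h_T) = 1

Solving yields:
  h_P = 16576/1919
  h_Q = 17008/1919
  h_S = 14720/1919
  h_T = 11952/1919

Starting state is T, so the expected hitting time is h_T = 11952/1919.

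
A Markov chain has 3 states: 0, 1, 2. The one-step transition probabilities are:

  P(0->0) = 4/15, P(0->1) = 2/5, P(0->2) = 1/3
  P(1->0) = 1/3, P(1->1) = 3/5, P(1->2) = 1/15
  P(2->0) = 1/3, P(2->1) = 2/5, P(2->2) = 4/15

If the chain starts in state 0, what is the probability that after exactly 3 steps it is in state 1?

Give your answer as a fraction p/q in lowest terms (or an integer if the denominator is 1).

Computing P^3 by repeated multiplication:
P^1 =
  0: [4/15, 2/5, 1/3]
  1: [1/3, 3/5, 1/15]
  2: [1/3, 2/5, 4/15]
P^2 =
  0: [71/225, 12/25, 46/225]
  1: [14/45, 13/25, 38/225]
  2: [14/45, 12/25, 47/225]
P^3 =
  0: [1054/3375, 62/125, 647/3375]
  1: [211/675, 63/125, 619/3375]
  2: [211/675, 62/125, 646/3375]

(P^3)[0 -> 1] = 62/125

Answer: 62/125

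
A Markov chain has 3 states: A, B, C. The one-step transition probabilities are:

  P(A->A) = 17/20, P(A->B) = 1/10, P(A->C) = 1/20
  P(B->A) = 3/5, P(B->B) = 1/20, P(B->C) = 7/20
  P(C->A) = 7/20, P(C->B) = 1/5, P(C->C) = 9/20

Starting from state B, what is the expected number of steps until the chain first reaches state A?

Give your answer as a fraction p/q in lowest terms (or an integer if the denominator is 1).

Let h_i = expected steps to first reach A from state i.
Boundary: h_A = 0.
First-step equations for the other states:
  h_B = 1 + 3/5*h_A + 1/20*h_B + 7/20*h_C
  h_C = 1 + 7/20*h_A + 1/5*h_B + 9/20*h_C

Substituting h_A = 0 and rearranging gives the linear system (I - Q) h = 1:
  [19/20, -7/20] . (h_B, h_C) = 1
  [-1/5, 11/20] . (h_B, h_C) = 1

Solving yields:
  h_B = 360/181
  h_C = 460/181

Starting state is B, so the expected hitting time is h_B = 360/181.

Answer: 360/181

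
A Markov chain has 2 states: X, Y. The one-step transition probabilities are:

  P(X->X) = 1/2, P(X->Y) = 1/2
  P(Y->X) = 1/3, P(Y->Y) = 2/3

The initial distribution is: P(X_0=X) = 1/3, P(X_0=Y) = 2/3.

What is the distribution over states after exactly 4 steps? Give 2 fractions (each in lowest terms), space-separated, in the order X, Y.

Answer: 1555/3888 2333/3888

Derivation:
Propagating the distribution step by step (d_{t+1} = d_t * P):
d_0 = (X=1/3, Y=2/3)
  d_1[X] = 1/3*1/2 + 2/3*1/3 = 7/18
  d_1[Y] = 1/3*1/2 + 2/3*2/3 = 11/18
d_1 = (X=7/18, Y=11/18)
  d_2[X] = 7/18*1/2 + 11/18*1/3 = 43/108
  d_2[Y] = 7/18*1/2 + 11/18*2/3 = 65/108
d_2 = (X=43/108, Y=65/108)
  d_3[X] = 43/108*1/2 + 65/108*1/3 = 259/648
  d_3[Y] = 43/108*1/2 + 65/108*2/3 = 389/648
d_3 = (X=259/648, Y=389/648)
  d_4[X] = 259/648*1/2 + 389/648*1/3 = 1555/3888
  d_4[Y] = 259/648*1/2 + 389/648*2/3 = 2333/3888
d_4 = (X=1555/3888, Y=2333/3888)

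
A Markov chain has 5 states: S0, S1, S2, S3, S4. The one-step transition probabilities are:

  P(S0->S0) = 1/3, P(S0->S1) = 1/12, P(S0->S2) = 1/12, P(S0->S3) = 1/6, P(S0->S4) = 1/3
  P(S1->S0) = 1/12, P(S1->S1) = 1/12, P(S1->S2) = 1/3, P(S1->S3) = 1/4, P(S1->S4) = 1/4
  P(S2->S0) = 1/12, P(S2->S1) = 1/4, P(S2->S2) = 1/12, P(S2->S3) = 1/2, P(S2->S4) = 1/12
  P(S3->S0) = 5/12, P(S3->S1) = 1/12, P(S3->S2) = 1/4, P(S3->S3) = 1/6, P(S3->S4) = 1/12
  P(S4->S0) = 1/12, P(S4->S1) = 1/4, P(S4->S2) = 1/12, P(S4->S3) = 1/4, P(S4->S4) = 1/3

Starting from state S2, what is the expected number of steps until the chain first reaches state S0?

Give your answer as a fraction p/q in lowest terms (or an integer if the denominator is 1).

Answer: 260/49

Derivation:
Let h_i = expected steps to first reach S0 from state i.
Boundary: h_S0 = 0.
First-step equations for the other states:
  h_S1 = 1 + 1/12*h_S0 + 1/12*h_S1 + 1/3*h_S2 + 1/4*h_S3 + 1/4*h_S4
  h_S2 = 1 + 1/12*h_S0 + 1/4*h_S1 + 1/12*h_S2 + 1/2*h_S3 + 1/12*h_S4
  h_S3 = 1 + 5/12*h_S0 + 1/12*h_S1 + 1/4*h_S2 + 1/6*h_S3 + 1/12*h_S4
  h_S4 = 1 + 1/12*h_S0 + 1/4*h_S1 + 1/12*h_S2 + 1/4*h_S3 + 1/3*h_S4

Substituting h_S0 = 0 and rearranging gives the linear system (I - Q) h = 1:
  [11/12, -1/3, -1/4, -1/4] . (h_S1, h_S2, h_S3, h_S4) = 1
  [-1/4, 11/12, -1/2, -1/12] . (h_S1, h_S2, h_S3, h_S4) = 1
  [-1/12, -1/4, 5/6, -1/12] . (h_S1, h_S2, h_S3, h_S4) = 1
  [-1/4, -1/12, -1/4, 2/3] . (h_S1, h_S2, h_S3, h_S4) = 1

Solving yields:
  h_S1 = 1388/245
  h_S2 = 260/49
  h_S3 = 964/245
  h_S4 = 1412/245

Starting state is S2, so the expected hitting time is h_S2 = 260/49.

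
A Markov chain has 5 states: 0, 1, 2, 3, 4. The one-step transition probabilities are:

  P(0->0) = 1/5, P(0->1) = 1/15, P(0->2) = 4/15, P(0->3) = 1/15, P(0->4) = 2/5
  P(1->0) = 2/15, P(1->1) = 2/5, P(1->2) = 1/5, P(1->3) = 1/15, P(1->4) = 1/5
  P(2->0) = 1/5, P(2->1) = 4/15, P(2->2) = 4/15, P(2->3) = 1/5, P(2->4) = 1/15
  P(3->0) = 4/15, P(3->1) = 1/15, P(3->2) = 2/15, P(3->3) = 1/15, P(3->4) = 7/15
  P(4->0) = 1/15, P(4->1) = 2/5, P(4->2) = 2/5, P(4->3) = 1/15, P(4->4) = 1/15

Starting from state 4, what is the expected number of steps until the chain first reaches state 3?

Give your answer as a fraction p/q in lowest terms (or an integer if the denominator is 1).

Let h_i = expected steps to first reach 3 from state i.
Boundary: h_3 = 0.
First-step equations for the other states:
  h_0 = 1 + 1/5*h_0 + 1/15*h_1 + 4/15*h_2 + 1/15*h_3 + 2/5*h_4
  h_1 = 1 + 2/15*h_0 + 2/5*h_1 + 1/5*h_2 + 1/15*h_3 + 1/5*h_4
  h_2 = 1 + 1/5*h_0 + 4/15*h_1 + 4/15*h_2 + 1/5*h_3 + 1/15*h_4
  h_4 = 1 + 1/15*h_0 + 2/5*h_1 + 2/5*h_2 + 1/15*h_3 + 1/15*h_4

Substituting h_3 = 0 and rearranging gives the linear system (I - Q) h = 1:
  [4/5, -1/15, -4/15, -2/5] . (h_0, h_1, h_2, h_4) = 1
  [-2/15, 3/5, -1/5, -1/5] . (h_0, h_1, h_2, h_4) = 1
  [-1/5, -4/15, 11/15, -1/15] . (h_0, h_1, h_2, h_4) = 1
  [-1/15, -2/5, -2/5, 14/15] . (h_0, h_1, h_2, h_4) = 1

Solving yields:
  h_0 = 8445/871
  h_1 = 8575/871
  h_2 = 110/13
  h_4 = 8370/871

Starting state is 4, so the expected hitting time is h_4 = 8370/871.

Answer: 8370/871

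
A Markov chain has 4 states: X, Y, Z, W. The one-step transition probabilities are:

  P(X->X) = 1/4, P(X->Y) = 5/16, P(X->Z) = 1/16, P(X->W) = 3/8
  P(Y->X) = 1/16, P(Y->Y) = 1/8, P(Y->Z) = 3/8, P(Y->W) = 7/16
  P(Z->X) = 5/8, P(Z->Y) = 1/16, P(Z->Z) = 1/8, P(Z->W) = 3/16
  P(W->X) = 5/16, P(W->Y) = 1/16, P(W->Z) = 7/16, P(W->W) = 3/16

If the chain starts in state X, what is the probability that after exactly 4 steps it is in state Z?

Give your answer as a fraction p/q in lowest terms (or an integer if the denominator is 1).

Computing P^4 by repeated multiplication:
P^1 =
  X: [1/4, 5/16, 1/16, 3/8]
  Y: [1/16, 1/8, 3/8, 7/16]
  Z: [5/8, 1/16, 1/8, 3/16]
  W: [5/16, 1/16, 7/16, 3/16]
P^2 =
  X: [61/256, 37/256, 39/128, 5/16]
  Y: [101/256, 11/128, 37/128, 59/256]
  Z: [19/64, 57/256, 41/256, 41/128]
  W: [53/128, 37/256, 23/128, 67/256]
P^3 =
  X: [1461/4096, 537/4096, 999/4096, 1099/4096]
  Y: [1461/4096, 341/2048, 397/2048, 1159/4096]
  Z: [1181/4096, 617/4096, 537/2048, 153/512]
  W: [157/512, 717/4096, 889/4096, 617/2048]
P^4 =
  X: [10933/32768, 10477/65536, 7187/32768, 18819/65536]
  Y: [20261/65536, 5311/32768, 7627/32768, 19399/65536]
  Z: [22201/65536, 9437/65536, 15599/65536, 18299/65536]
  W: [20801/65536, 9837/65536, 7987/32768, 4731/16384]

(P^4)[X -> Z] = 7187/32768

Answer: 7187/32768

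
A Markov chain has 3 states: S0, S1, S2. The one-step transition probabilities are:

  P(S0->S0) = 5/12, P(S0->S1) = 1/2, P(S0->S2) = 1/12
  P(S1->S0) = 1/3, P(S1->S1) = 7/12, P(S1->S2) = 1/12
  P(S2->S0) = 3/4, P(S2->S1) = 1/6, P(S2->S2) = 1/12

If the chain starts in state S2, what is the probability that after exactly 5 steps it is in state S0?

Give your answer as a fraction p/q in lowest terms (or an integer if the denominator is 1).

Answer: 49957/124416

Derivation:
Computing P^5 by repeated multiplication:
P^1 =
  S0: [5/12, 1/2, 1/12]
  S1: [1/3, 7/12, 1/12]
  S2: [3/4, 1/6, 1/12]
P^2 =
  S0: [29/72, 37/72, 1/12]
  S1: [19/48, 25/48, 1/12]
  S2: [31/72, 35/72, 1/12]
P^3 =
  S0: [347/864, 445/864, 1/12]
  S1: [77/192, 33/64, 1/12]
  S2: [349/864, 443/864, 1/12]
P^4 =
  S0: [4163/10368, 5341/10368, 1/12]
  S1: [925/2304, 1187/2304, 1/12]
  S2: [4165/10368, 5339/10368, 1/12]
P^5 =
  S0: [49955/124416, 64093/124416, 1/12]
  S1: [11101/27648, 14243/27648, 1/12]
  S2: [49957/124416, 64091/124416, 1/12]

(P^5)[S2 -> S0] = 49957/124416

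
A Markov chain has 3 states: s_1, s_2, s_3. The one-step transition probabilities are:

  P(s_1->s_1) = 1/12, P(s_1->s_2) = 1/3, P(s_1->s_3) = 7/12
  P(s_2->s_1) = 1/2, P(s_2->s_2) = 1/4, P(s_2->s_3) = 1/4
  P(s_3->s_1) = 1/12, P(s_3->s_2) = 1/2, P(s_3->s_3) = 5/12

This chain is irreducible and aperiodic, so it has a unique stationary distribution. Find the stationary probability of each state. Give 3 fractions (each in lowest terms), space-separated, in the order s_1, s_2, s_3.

Answer: 9/38 7/19 15/38

Derivation:
The stationary distribution satisfies pi = pi * P, i.e.:
  pi_s_1 = 1/12*pi_s_1 + 1/2*pi_s_2 + 1/12*pi_s_3
  pi_s_2 = 1/3*pi_s_1 + 1/4*pi_s_2 + 1/2*pi_s_3
  pi_s_3 = 7/12*pi_s_1 + 1/4*pi_s_2 + 5/12*pi_s_3
with normalization: pi_s_1 + pi_s_2 + pi_s_3 = 1.

Using the first 2 balance equations plus normalization, the linear system A*pi = b is:
  [-11/12, 1/2, 1/12] . pi = 0
  [1/3, -3/4, 1/2] . pi = 0
  [1, 1, 1] . pi = 1

Solving yields:
  pi_s_1 = 9/38
  pi_s_2 = 7/19
  pi_s_3 = 15/38

Verification (pi * P):
  9/38*1/12 + 7/19*1/2 + 15/38*1/12 = 9/38 = pi_s_1  (ok)
  9/38*1/3 + 7/19*1/4 + 15/38*1/2 = 7/19 = pi_s_2  (ok)
  9/38*7/12 + 7/19*1/4 + 15/38*5/12 = 15/38 = pi_s_3  (ok)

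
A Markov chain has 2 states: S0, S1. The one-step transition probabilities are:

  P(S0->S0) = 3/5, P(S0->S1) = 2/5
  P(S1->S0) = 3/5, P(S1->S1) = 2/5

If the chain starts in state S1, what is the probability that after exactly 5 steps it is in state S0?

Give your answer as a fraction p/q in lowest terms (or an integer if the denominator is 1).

Computing P^5 by repeated multiplication:
P^1 =
  S0: [3/5, 2/5]
  S1: [3/5, 2/5]
P^2 =
  S0: [3/5, 2/5]
  S1: [3/5, 2/5]
P^3 =
  S0: [3/5, 2/5]
  S1: [3/5, 2/5]
P^4 =
  S0: [3/5, 2/5]
  S1: [3/5, 2/5]
P^5 =
  S0: [3/5, 2/5]
  S1: [3/5, 2/5]

(P^5)[S1 -> S0] = 3/5

Answer: 3/5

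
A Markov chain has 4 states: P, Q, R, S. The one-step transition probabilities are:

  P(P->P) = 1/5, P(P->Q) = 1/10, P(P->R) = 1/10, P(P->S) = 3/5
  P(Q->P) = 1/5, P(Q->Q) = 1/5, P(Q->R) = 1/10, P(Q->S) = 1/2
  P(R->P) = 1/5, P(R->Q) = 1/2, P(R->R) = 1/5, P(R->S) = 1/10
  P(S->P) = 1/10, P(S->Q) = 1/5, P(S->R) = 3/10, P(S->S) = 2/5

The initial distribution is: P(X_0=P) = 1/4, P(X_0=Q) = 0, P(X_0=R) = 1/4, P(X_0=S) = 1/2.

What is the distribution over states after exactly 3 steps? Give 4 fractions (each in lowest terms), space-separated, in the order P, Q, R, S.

Propagating the distribution step by step (d_{t+1} = d_t * P):
d_0 = (P=1/4, Q=0, R=1/4, S=1/2)
  d_1[P] = 1/4*1/5 + 0*1/5 + 1/4*1/5 + 1/2*1/10 = 3/20
  d_1[Q] = 1/4*1/10 + 0*1/5 + 1/4*1/2 + 1/2*1/5 = 1/4
  d_1[R] = 1/4*1/10 + 0*1/10 + 1/4*1/5 + 1/2*3/10 = 9/40
  d_1[S] = 1/4*3/5 + 0*1/2 + 1/4*1/10 + 1/2*2/5 = 3/8
d_1 = (P=3/20, Q=1/4, R=9/40, S=3/8)
  d_2[P] = 3/20*1/5 + 1/4*1/5 + 9/40*1/5 + 3/8*1/10 = 13/80
  d_2[Q] = 3/20*1/10 + 1/4*1/5 + 9/40*1/2 + 3/8*1/5 = 101/400
  d_2[R] = 3/20*1/10 + 1/4*1/10 + 9/40*1/5 + 3/8*3/10 = 79/400
  d_2[S] = 3/20*3/5 + 1/4*1/2 + 9/40*1/10 + 3/8*2/5 = 31/80
d_2 = (P=13/80, Q=101/400, R=79/400, S=31/80)
  d_3[P] = 13/80*1/5 + 101/400*1/5 + 79/400*1/5 + 31/80*1/10 = 129/800
  d_3[Q] = 13/80*1/10 + 101/400*1/5 + 79/400*1/2 + 31/80*1/5 = 243/1000
  d_3[R] = 13/80*1/10 + 101/400*1/10 + 79/400*1/5 + 31/80*3/10 = 789/4000
  d_3[S] = 13/80*3/5 + 101/400*1/2 + 79/400*1/10 + 31/80*2/5 = 797/2000
d_3 = (P=129/800, Q=243/1000, R=789/4000, S=797/2000)

Answer: 129/800 243/1000 789/4000 797/2000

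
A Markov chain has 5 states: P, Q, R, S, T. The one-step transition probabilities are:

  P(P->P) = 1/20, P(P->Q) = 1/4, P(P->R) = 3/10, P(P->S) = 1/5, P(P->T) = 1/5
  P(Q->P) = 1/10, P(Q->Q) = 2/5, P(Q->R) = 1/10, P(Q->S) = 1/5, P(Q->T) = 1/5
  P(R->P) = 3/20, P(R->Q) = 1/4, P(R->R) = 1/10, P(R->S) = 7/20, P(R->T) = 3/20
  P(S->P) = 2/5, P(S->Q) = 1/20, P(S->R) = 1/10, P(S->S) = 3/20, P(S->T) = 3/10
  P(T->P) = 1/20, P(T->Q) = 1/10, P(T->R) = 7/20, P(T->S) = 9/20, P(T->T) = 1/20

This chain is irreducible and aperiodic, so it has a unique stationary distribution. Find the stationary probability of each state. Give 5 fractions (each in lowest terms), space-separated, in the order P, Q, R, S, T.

The stationary distribution satisfies pi = pi * P, i.e.:
  pi_P = 1/20*pi_P + 1/10*pi_Q + 3/20*pi_R + 2/5*pi_S + 1/20*pi_T
  pi_Q = 1/4*pi_P + 2/5*pi_Q + 1/4*pi_R + 1/20*pi_S + 1/10*pi_T
  pi_R = 3/10*pi_P + 1/10*pi_Q + 1/10*pi_R + 1/10*pi_S + 7/20*pi_T
  pi_S = 1/5*pi_P + 1/5*pi_Q + 7/20*pi_R + 3/20*pi_S + 9/20*pi_T
  pi_T = 1/5*pi_P + 1/5*pi_Q + 3/20*pi_R + 3/10*pi_S + 1/20*pi_T
with normalization: pi_P + pi_Q + pi_R + pi_S + pi_T = 1.

Using the first 4 balance equations plus normalization, the linear system A*pi = b is:
  [-19/20, 1/10, 3/20, 2/5, 1/20] . pi = 0
  [1/4, -3/5, 1/4, 1/20, 1/10] . pi = 0
  [3/10, 1/10, -9/10, 1/10, 7/20] . pi = 0
  [1/5, 1/5, 7/20, -17/20, 9/20] . pi = 0
  [1, 1, 1, 1, 1] . pi = 1

Solving yields:
  pi_P = 33354/196747
  pi_Q = 39217/196747
  pi_R = 35630/196747
  pi_S = 51408/196747
  pi_T = 37138/196747

Verification (pi * P):
  33354/196747*1/20 + 39217/196747*1/10 + 35630/196747*3/20 + 51408/196747*2/5 + 37138/196747*1/20 = 33354/196747 = pi_P  (ok)
  33354/196747*1/4 + 39217/196747*2/5 + 35630/196747*1/4 + 51408/196747*1/20 + 37138/196747*1/10 = 39217/196747 = pi_Q  (ok)
  33354/196747*3/10 + 39217/196747*1/10 + 35630/196747*1/10 + 51408/196747*1/10 + 37138/196747*7/20 = 35630/196747 = pi_R  (ok)
  33354/196747*1/5 + 39217/196747*1/5 + 35630/196747*7/20 + 51408/196747*3/20 + 37138/196747*9/20 = 51408/196747 = pi_S  (ok)
  33354/196747*1/5 + 39217/196747*1/5 + 35630/196747*3/20 + 51408/196747*3/10 + 37138/196747*1/20 = 37138/196747 = pi_T  (ok)

Answer: 33354/196747 39217/196747 35630/196747 51408/196747 37138/196747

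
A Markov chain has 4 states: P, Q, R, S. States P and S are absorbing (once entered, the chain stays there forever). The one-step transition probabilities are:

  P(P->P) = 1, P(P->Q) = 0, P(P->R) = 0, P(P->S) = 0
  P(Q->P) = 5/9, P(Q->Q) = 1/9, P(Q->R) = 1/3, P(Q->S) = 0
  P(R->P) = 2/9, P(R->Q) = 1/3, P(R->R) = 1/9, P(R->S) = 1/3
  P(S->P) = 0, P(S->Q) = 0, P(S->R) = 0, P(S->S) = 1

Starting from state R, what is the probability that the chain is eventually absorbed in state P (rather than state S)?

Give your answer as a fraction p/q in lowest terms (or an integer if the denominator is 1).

Answer: 31/55

Derivation:
Let a_i = P(absorbed in P | start in state i).
Boundary conditions: a_P = 1, a_S = 0.
For each transient state i, a_i = sum_j P(i->j) * a_j:
  a_Q = 5/9*a_P + 1/9*a_Q + 1/3*a_R + 0*a_S
  a_R = 2/9*a_P + 1/3*a_Q + 1/9*a_R + 1/3*a_S

Substituting a_P = 1 and a_S = 0, rearrange to (I - Q) a = r where r[i] = P(i -> P):
  [8/9, -1/3] . (a_Q, a_R) = 5/9
  [-1/3, 8/9] . (a_Q, a_R) = 2/9

Solving yields:
  a_Q = 46/55
  a_R = 31/55

Starting state is R, so the absorption probability is a_R = 31/55.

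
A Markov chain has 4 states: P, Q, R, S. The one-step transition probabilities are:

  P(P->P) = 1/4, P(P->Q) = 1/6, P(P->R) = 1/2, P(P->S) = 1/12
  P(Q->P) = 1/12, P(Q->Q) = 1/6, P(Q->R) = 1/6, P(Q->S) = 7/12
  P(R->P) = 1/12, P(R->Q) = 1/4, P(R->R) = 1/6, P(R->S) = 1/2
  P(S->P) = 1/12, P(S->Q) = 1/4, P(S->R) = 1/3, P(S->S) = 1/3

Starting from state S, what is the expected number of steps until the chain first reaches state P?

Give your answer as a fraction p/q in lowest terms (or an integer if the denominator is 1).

Let h_i = expected steps to first reach P from state i.
Boundary: h_P = 0.
First-step equations for the other states:
  h_Q = 1 + 1/12*h_P + 1/6*h_Q + 1/6*h_R + 7/12*h_S
  h_R = 1 + 1/12*h_P + 1/4*h_Q + 1/6*h_R + 1/2*h_S
  h_S = 1 + 1/12*h_P + 1/4*h_Q + 1/3*h_R + 1/3*h_S

Substituting h_P = 0 and rearranging gives the linear system (I - Q) h = 1:
  [5/6, -1/6, -7/12] . (h_Q, h_R, h_S) = 1
  [-1/4, 5/6, -1/2] . (h_Q, h_R, h_S) = 1
  [-1/4, -1/3, 2/3] . (h_Q, h_R, h_S) = 1

Solving yields:
  h_Q = 12
  h_R = 12
  h_S = 12

Starting state is S, so the expected hitting time is h_S = 12.

Answer: 12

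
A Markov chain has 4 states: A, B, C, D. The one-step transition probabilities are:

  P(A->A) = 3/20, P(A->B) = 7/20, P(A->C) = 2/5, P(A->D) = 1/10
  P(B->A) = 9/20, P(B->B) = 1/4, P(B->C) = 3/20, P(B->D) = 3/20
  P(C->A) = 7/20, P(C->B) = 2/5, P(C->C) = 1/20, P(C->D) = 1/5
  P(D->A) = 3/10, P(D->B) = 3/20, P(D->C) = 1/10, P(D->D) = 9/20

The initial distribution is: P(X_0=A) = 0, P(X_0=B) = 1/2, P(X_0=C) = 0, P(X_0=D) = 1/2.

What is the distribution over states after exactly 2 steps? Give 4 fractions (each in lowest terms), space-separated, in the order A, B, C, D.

Answer: 7/25 221/800 173/800 91/400

Derivation:
Propagating the distribution step by step (d_{t+1} = d_t * P):
d_0 = (A=0, B=1/2, C=0, D=1/2)
  d_1[A] = 0*3/20 + 1/2*9/20 + 0*7/20 + 1/2*3/10 = 3/8
  d_1[B] = 0*7/20 + 1/2*1/4 + 0*2/5 + 1/2*3/20 = 1/5
  d_1[C] = 0*2/5 + 1/2*3/20 + 0*1/20 + 1/2*1/10 = 1/8
  d_1[D] = 0*1/10 + 1/2*3/20 + 0*1/5 + 1/2*9/20 = 3/10
d_1 = (A=3/8, B=1/5, C=1/8, D=3/10)
  d_2[A] = 3/8*3/20 + 1/5*9/20 + 1/8*7/20 + 3/10*3/10 = 7/25
  d_2[B] = 3/8*7/20 + 1/5*1/4 + 1/8*2/5 + 3/10*3/20 = 221/800
  d_2[C] = 3/8*2/5 + 1/5*3/20 + 1/8*1/20 + 3/10*1/10 = 173/800
  d_2[D] = 3/8*1/10 + 1/5*3/20 + 1/8*1/5 + 3/10*9/20 = 91/400
d_2 = (A=7/25, B=221/800, C=173/800, D=91/400)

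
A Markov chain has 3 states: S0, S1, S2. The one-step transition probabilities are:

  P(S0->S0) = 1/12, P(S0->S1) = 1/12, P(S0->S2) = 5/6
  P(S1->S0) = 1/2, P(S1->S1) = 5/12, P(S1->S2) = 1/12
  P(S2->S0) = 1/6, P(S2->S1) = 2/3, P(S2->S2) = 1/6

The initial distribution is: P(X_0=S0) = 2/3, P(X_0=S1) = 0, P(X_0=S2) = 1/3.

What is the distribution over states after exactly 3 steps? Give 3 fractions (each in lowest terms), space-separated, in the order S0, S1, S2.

Answer: 419/1296 335/864 749/2592

Derivation:
Propagating the distribution step by step (d_{t+1} = d_t * P):
d_0 = (S0=2/3, S1=0, S2=1/3)
  d_1[S0] = 2/3*1/12 + 0*1/2 + 1/3*1/6 = 1/9
  d_1[S1] = 2/3*1/12 + 0*5/12 + 1/3*2/3 = 5/18
  d_1[S2] = 2/3*5/6 + 0*1/12 + 1/3*1/6 = 11/18
d_1 = (S0=1/9, S1=5/18, S2=11/18)
  d_2[S0] = 1/9*1/12 + 5/18*1/2 + 11/18*1/6 = 1/4
  d_2[S1] = 1/9*1/12 + 5/18*5/12 + 11/18*2/3 = 115/216
  d_2[S2] = 1/9*5/6 + 5/18*1/12 + 11/18*1/6 = 47/216
d_2 = (S0=1/4, S1=115/216, S2=47/216)
  d_3[S0] = 1/4*1/12 + 115/216*1/2 + 47/216*1/6 = 419/1296
  d_3[S1] = 1/4*1/12 + 115/216*5/12 + 47/216*2/3 = 335/864
  d_3[S2] = 1/4*5/6 + 115/216*1/12 + 47/216*1/6 = 749/2592
d_3 = (S0=419/1296, S1=335/864, S2=749/2592)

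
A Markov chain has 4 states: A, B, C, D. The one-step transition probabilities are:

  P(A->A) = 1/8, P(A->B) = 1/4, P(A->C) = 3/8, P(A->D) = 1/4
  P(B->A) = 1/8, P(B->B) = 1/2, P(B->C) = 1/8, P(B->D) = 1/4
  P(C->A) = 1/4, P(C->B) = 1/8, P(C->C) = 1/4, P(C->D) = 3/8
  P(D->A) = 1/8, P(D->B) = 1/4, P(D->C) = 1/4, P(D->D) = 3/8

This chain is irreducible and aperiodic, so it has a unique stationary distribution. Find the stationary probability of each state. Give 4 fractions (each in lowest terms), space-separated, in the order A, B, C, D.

The stationary distribution satisfies pi = pi * P, i.e.:
  pi_A = 1/8*pi_A + 1/8*pi_B + 1/4*pi_C + 1/8*pi_D
  pi_B = 1/4*pi_A + 1/2*pi_B + 1/8*pi_C + 1/4*pi_D
  pi_C = 3/8*pi_A + 1/8*pi_B + 1/4*pi_C + 1/4*pi_D
  pi_D = 1/4*pi_A + 1/4*pi_B + 3/8*pi_C + 3/8*pi_D
with normalization: pi_A + pi_B + pi_C + pi_D = 1.

Using the first 3 balance equations plus normalization, the linear system A*pi = b is:
  [-7/8, 1/8, 1/4, 1/8] . pi = 0
  [1/4, -1/2, 1/8, 1/4] . pi = 0
  [3/8, 1/8, -3/4, 1/4] . pi = 0
  [1, 1, 1, 1] . pi = 1

Solving yields:
  pi_A = 57/370
  pi_B = 109/370
  pi_C = 43/185
  pi_D = 59/185

Verification (pi * P):
  57/370*1/8 + 109/370*1/8 + 43/185*1/4 + 59/185*1/8 = 57/370 = pi_A  (ok)
  57/370*1/4 + 109/370*1/2 + 43/185*1/8 + 59/185*1/4 = 109/370 = pi_B  (ok)
  57/370*3/8 + 109/370*1/8 + 43/185*1/4 + 59/185*1/4 = 43/185 = pi_C  (ok)
  57/370*1/4 + 109/370*1/4 + 43/185*3/8 + 59/185*3/8 = 59/185 = pi_D  (ok)

Answer: 57/370 109/370 43/185 59/185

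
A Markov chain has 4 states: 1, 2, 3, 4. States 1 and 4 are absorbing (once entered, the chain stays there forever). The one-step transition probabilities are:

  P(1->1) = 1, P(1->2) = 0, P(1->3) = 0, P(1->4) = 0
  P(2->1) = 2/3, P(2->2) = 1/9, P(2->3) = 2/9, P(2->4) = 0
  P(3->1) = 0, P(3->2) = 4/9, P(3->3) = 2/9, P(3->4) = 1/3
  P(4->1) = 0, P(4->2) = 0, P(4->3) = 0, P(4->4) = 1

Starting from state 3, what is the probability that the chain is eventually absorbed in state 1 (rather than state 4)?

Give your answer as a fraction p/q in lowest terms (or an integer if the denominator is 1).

Answer: 1/2

Derivation:
Let a_i = P(absorbed in 1 | start in state i).
Boundary conditions: a_1 = 1, a_4 = 0.
For each transient state i, a_i = sum_j P(i->j) * a_j:
  a_2 = 2/3*a_1 + 1/9*a_2 + 2/9*a_3 + 0*a_4
  a_3 = 0*a_1 + 4/9*a_2 + 2/9*a_3 + 1/3*a_4

Substituting a_1 = 1 and a_4 = 0, rearrange to (I - Q) a = r where r[i] = P(i -> 1):
  [8/9, -2/9] . (a_2, a_3) = 2/3
  [-4/9, 7/9] . (a_2, a_3) = 0

Solving yields:
  a_2 = 7/8
  a_3 = 1/2

Starting state is 3, so the absorption probability is a_3 = 1/2.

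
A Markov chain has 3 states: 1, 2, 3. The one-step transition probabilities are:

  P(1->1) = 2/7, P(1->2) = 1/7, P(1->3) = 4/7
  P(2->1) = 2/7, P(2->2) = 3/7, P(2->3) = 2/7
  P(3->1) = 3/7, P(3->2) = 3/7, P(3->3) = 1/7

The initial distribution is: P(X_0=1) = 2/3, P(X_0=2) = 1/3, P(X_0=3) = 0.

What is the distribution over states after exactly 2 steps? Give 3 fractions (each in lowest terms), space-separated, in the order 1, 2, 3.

Answer: 52/147 17/49 44/147

Derivation:
Propagating the distribution step by step (d_{t+1} = d_t * P):
d_0 = (1=2/3, 2=1/3, 3=0)
  d_1[1] = 2/3*2/7 + 1/3*2/7 + 0*3/7 = 2/7
  d_1[2] = 2/3*1/7 + 1/3*3/7 + 0*3/7 = 5/21
  d_1[3] = 2/3*4/7 + 1/3*2/7 + 0*1/7 = 10/21
d_1 = (1=2/7, 2=5/21, 3=10/21)
  d_2[1] = 2/7*2/7 + 5/21*2/7 + 10/21*3/7 = 52/147
  d_2[2] = 2/7*1/7 + 5/21*3/7 + 10/21*3/7 = 17/49
  d_2[3] = 2/7*4/7 + 5/21*2/7 + 10/21*1/7 = 44/147
d_2 = (1=52/147, 2=17/49, 3=44/147)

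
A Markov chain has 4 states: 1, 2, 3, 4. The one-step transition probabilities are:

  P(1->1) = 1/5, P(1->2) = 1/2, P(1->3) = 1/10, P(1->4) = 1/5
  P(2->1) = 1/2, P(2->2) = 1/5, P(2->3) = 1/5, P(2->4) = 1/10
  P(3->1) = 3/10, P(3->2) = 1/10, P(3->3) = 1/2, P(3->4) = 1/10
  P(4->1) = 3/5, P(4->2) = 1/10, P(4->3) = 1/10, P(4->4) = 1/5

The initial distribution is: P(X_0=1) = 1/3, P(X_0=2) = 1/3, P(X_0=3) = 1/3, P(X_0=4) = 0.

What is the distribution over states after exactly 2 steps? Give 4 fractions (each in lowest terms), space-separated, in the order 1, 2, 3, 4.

Answer: 9/25 13/50 7/30 11/75

Derivation:
Propagating the distribution step by step (d_{t+1} = d_t * P):
d_0 = (1=1/3, 2=1/3, 3=1/3, 4=0)
  d_1[1] = 1/3*1/5 + 1/3*1/2 + 1/3*3/10 + 0*3/5 = 1/3
  d_1[2] = 1/3*1/2 + 1/3*1/5 + 1/3*1/10 + 0*1/10 = 4/15
  d_1[3] = 1/3*1/10 + 1/3*1/5 + 1/3*1/2 + 0*1/10 = 4/15
  d_1[4] = 1/3*1/5 + 1/3*1/10 + 1/3*1/10 + 0*1/5 = 2/15
d_1 = (1=1/3, 2=4/15, 3=4/15, 4=2/15)
  d_2[1] = 1/3*1/5 + 4/15*1/2 + 4/15*3/10 + 2/15*3/5 = 9/25
  d_2[2] = 1/3*1/2 + 4/15*1/5 + 4/15*1/10 + 2/15*1/10 = 13/50
  d_2[3] = 1/3*1/10 + 4/15*1/5 + 4/15*1/2 + 2/15*1/10 = 7/30
  d_2[4] = 1/3*1/5 + 4/15*1/10 + 4/15*1/10 + 2/15*1/5 = 11/75
d_2 = (1=9/25, 2=13/50, 3=7/30, 4=11/75)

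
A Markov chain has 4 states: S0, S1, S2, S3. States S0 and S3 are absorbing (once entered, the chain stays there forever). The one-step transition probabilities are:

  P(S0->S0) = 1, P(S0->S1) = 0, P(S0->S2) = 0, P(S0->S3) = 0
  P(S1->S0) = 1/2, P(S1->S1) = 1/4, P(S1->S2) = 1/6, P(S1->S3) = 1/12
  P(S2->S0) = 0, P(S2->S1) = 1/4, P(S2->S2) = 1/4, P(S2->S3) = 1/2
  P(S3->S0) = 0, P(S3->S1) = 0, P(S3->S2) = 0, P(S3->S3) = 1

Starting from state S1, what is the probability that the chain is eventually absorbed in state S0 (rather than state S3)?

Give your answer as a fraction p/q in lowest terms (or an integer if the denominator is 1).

Let a_i = P(absorbed in S0 | start in state i).
Boundary conditions: a_S0 = 1, a_S3 = 0.
For each transient state i, a_i = sum_j P(i->j) * a_j:
  a_S1 = 1/2*a_S0 + 1/4*a_S1 + 1/6*a_S2 + 1/12*a_S3
  a_S2 = 0*a_S0 + 1/4*a_S1 + 1/4*a_S2 + 1/2*a_S3

Substituting a_S0 = 1 and a_S3 = 0, rearrange to (I - Q) a = r where r[i] = P(i -> S0):
  [3/4, -1/6] . (a_S1, a_S2) = 1/2
  [-1/4, 3/4] . (a_S1, a_S2) = 0

Solving yields:
  a_S1 = 18/25
  a_S2 = 6/25

Starting state is S1, so the absorption probability is a_S1 = 18/25.

Answer: 18/25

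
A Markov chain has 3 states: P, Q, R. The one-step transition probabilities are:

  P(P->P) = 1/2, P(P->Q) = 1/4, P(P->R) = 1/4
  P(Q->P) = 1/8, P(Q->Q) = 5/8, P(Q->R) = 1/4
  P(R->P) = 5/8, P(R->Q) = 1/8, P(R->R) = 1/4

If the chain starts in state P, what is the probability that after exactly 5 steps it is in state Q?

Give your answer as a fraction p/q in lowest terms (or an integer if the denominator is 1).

Computing P^5 by repeated multiplication:
P^1 =
  P: [1/2, 1/4, 1/4]
  Q: [1/8, 5/8, 1/4]
  R: [5/8, 1/8, 1/4]
P^2 =
  P: [7/16, 5/16, 1/4]
  Q: [19/64, 29/64, 1/4]
  R: [31/64, 17/64, 1/4]
P^3 =
  P: [53/128, 43/128, 1/4]
  Q: [185/512, 199/512, 1/4]
  R: [221/512, 163/512, 1/4]
P^4 =
  P: [415/1024, 353/1024, 1/4]
  Q: [1579/4096, 1493/4096, 1/4]
  R: [1687/4096, 1385/4096, 1/4]
P^5 =
  P: [3293/8192, 2851/8192, 1/4]
  Q: [12929/32768, 11647/32768, 1/4]
  R: [13253/32768, 11323/32768, 1/4]

(P^5)[P -> Q] = 2851/8192

Answer: 2851/8192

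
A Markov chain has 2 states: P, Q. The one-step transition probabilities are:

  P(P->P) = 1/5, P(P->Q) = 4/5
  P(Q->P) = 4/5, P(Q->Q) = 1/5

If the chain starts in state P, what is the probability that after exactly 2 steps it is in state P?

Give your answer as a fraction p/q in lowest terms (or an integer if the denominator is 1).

Computing P^2 by repeated multiplication:
P^1 =
  P: [1/5, 4/5]
  Q: [4/5, 1/5]
P^2 =
  P: [17/25, 8/25]
  Q: [8/25, 17/25]

(P^2)[P -> P] = 17/25

Answer: 17/25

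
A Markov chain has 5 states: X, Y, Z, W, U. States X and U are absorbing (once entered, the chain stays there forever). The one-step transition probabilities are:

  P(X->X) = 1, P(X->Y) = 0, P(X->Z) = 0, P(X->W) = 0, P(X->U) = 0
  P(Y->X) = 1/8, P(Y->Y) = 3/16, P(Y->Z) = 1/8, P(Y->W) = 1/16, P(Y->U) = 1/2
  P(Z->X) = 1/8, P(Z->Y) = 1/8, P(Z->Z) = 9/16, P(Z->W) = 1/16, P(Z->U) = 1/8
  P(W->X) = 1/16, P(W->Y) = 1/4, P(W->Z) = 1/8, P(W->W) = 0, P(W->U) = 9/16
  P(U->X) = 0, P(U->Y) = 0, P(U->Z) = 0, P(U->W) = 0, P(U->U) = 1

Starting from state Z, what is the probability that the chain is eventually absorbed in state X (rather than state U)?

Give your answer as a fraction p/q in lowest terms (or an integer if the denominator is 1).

Answer: 165/442

Derivation:
Let a_i = P(absorbed in X | start in state i).
Boundary conditions: a_X = 1, a_U = 0.
For each transient state i, a_i = sum_j P(i->j) * a_j:
  a_Y = 1/8*a_X + 3/16*a_Y + 1/8*a_Z + 1/16*a_W + 1/2*a_U
  a_Z = 1/8*a_X + 1/8*a_Y + 9/16*a_Z + 1/16*a_W + 1/8*a_U
  a_W = 1/16*a_X + 1/4*a_Y + 1/8*a_Z + 0*a_W + 9/16*a_U

Substituting a_X = 1 and a_U = 0, rearrange to (I - Q) a = r where r[i] = P(i -> X):
  [13/16, -1/8, -1/16] . (a_Y, a_Z, a_W) = 1/8
  [-1/8, 7/16, -1/16] . (a_Y, a_Z, a_W) = 1/8
  [-1/4, -1/8, 1] . (a_Y, a_Z, a_W) = 1/16

Solving yields:
  a_Y = 99/442
  a_Z = 165/442
  a_W = 73/442

Starting state is Z, so the absorption probability is a_Z = 165/442.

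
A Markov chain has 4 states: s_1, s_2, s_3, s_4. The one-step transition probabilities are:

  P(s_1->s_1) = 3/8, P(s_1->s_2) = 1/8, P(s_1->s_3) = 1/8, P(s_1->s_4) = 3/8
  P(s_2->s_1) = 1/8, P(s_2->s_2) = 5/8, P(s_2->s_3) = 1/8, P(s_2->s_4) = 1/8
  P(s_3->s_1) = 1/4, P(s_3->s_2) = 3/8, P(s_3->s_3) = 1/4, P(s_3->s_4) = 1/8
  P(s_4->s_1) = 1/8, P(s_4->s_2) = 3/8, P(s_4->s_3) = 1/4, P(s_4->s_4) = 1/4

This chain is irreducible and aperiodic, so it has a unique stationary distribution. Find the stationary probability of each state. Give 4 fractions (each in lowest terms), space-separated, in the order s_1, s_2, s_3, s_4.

The stationary distribution satisfies pi = pi * P, i.e.:
  pi_s_1 = 3/8*pi_s_1 + 1/8*pi_s_2 + 1/4*pi_s_3 + 1/8*pi_s_4
  pi_s_2 = 1/8*pi_s_1 + 5/8*pi_s_2 + 3/8*pi_s_3 + 3/8*pi_s_4
  pi_s_3 = 1/8*pi_s_1 + 1/8*pi_s_2 + 1/4*pi_s_3 + 1/4*pi_s_4
  pi_s_4 = 3/8*pi_s_1 + 1/8*pi_s_2 + 1/8*pi_s_3 + 1/4*pi_s_4
with normalization: pi_s_1 + pi_s_2 + pi_s_3 + pi_s_4 = 1.

Using the first 3 balance equations plus normalization, the linear system A*pi = b is:
  [-5/8, 1/8, 1/4, 1/8] . pi = 0
  [1/8, -3/8, 3/8, 3/8] . pi = 0
  [1/8, 1/8, -3/4, 1/4] . pi = 0
  [1, 1, 1, 1] . pi = 1

Solving yields:
  pi_s_1 = 57/292
  pi_s_2 = 127/292
  pi_s_3 = 25/146
  pi_s_4 = 29/146

Verification (pi * P):
  57/292*3/8 + 127/292*1/8 + 25/146*1/4 + 29/146*1/8 = 57/292 = pi_s_1  (ok)
  57/292*1/8 + 127/292*5/8 + 25/146*3/8 + 29/146*3/8 = 127/292 = pi_s_2  (ok)
  57/292*1/8 + 127/292*1/8 + 25/146*1/4 + 29/146*1/4 = 25/146 = pi_s_3  (ok)
  57/292*3/8 + 127/292*1/8 + 25/146*1/8 + 29/146*1/4 = 29/146 = pi_s_4  (ok)

Answer: 57/292 127/292 25/146 29/146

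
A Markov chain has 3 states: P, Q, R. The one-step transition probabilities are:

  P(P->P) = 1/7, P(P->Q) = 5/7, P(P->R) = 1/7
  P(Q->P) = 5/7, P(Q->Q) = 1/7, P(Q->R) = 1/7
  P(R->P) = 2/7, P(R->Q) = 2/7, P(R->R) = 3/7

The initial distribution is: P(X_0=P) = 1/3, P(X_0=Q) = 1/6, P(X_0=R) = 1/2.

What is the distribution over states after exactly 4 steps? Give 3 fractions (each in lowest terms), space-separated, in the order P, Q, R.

Answer: 2938/7203 2810/7203 485/2401

Derivation:
Propagating the distribution step by step (d_{t+1} = d_t * P):
d_0 = (P=1/3, Q=1/6, R=1/2)
  d_1[P] = 1/3*1/7 + 1/6*5/7 + 1/2*2/7 = 13/42
  d_1[Q] = 1/3*5/7 + 1/6*1/7 + 1/2*2/7 = 17/42
  d_1[R] = 1/3*1/7 + 1/6*1/7 + 1/2*3/7 = 2/7
d_1 = (P=13/42, Q=17/42, R=2/7)
  d_2[P] = 13/42*1/7 + 17/42*5/7 + 2/7*2/7 = 61/147
  d_2[Q] = 13/42*5/7 + 17/42*1/7 + 2/7*2/7 = 53/147
  d_2[R] = 13/42*1/7 + 17/42*1/7 + 2/7*3/7 = 11/49
d_2 = (P=61/147, Q=53/147, R=11/49)
  d_3[P] = 61/147*1/7 + 53/147*5/7 + 11/49*2/7 = 8/21
  d_3[Q] = 61/147*5/7 + 53/147*1/7 + 11/49*2/7 = 424/1029
  d_3[R] = 61/147*1/7 + 53/147*1/7 + 11/49*3/7 = 71/343
d_3 = (P=8/21, Q=424/1029, R=71/343)
  d_4[P] = 8/21*1/7 + 424/1029*5/7 + 71/343*2/7 = 2938/7203
  d_4[Q] = 8/21*5/7 + 424/1029*1/7 + 71/343*2/7 = 2810/7203
  d_4[R] = 8/21*1/7 + 424/1029*1/7 + 71/343*3/7 = 485/2401
d_4 = (P=2938/7203, Q=2810/7203, R=485/2401)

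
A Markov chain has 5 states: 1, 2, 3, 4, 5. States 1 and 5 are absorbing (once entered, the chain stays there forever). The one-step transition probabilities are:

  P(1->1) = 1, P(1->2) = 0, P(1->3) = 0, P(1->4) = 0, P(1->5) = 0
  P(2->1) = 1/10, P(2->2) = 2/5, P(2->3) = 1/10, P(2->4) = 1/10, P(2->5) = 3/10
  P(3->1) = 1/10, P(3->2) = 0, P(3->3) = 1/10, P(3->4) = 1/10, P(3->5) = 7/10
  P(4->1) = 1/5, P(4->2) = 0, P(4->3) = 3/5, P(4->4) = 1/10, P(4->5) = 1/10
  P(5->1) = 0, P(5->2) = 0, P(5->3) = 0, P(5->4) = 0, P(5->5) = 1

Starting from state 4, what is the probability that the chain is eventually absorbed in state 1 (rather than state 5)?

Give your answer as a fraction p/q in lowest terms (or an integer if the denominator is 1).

Let a_i = P(absorbed in 1 | start in state i).
Boundary conditions: a_1 = 1, a_5 = 0.
For each transient state i, a_i = sum_j P(i->j) * a_j:
  a_2 = 1/10*a_1 + 2/5*a_2 + 1/10*a_3 + 1/10*a_4 + 3/10*a_5
  a_3 = 1/10*a_1 + 0*a_2 + 1/10*a_3 + 1/10*a_4 + 7/10*a_5
  a_4 = 1/5*a_1 + 0*a_2 + 3/5*a_3 + 1/10*a_4 + 1/10*a_5

Substituting a_1 = 1 and a_5 = 0, rearrange to (I - Q) a = r where r[i] = P(i -> 1):
  [3/5, -1/10, -1/10] . (a_2, a_3, a_4) = 1/10
  [0, 9/10, -1/10] . (a_2, a_3, a_4) = 1/10
  [0, -3/5, 9/10] . (a_2, a_3, a_4) = 1/5

Solving yields:
  a_2 = 11/45
  a_3 = 11/75
  a_4 = 8/25

Starting state is 4, so the absorption probability is a_4 = 8/25.

Answer: 8/25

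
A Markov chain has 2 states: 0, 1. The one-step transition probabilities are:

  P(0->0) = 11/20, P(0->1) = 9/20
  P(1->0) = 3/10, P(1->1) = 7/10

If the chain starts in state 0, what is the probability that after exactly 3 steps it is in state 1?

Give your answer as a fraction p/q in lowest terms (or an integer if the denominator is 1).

Computing P^3 by repeated multiplication:
P^1 =
  0: [11/20, 9/20]
  1: [3/10, 7/10]
P^2 =
  0: [7/16, 9/16]
  1: [3/8, 5/8]
P^3 =
  0: [131/320, 189/320]
  1: [63/160, 97/160]

(P^3)[0 -> 1] = 189/320

Answer: 189/320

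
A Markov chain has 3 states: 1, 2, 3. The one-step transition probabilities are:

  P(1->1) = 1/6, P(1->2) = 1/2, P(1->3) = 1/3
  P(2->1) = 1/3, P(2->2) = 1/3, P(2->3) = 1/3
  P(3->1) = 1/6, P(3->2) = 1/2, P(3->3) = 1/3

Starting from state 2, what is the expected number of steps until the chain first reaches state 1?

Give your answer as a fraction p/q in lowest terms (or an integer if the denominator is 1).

Let h_i = expected steps to first reach 1 from state i.
Boundary: h_1 = 0.
First-step equations for the other states:
  h_2 = 1 + 1/3*h_1 + 1/3*h_2 + 1/3*h_3
  h_3 = 1 + 1/6*h_1 + 1/2*h_2 + 1/3*h_3

Substituting h_1 = 0 and rearranging gives the linear system (I - Q) h = 1:
  [2/3, -1/3] . (h_2, h_3) = 1
  [-1/2, 2/3] . (h_2, h_3) = 1

Solving yields:
  h_2 = 18/5
  h_3 = 21/5

Starting state is 2, so the expected hitting time is h_2 = 18/5.

Answer: 18/5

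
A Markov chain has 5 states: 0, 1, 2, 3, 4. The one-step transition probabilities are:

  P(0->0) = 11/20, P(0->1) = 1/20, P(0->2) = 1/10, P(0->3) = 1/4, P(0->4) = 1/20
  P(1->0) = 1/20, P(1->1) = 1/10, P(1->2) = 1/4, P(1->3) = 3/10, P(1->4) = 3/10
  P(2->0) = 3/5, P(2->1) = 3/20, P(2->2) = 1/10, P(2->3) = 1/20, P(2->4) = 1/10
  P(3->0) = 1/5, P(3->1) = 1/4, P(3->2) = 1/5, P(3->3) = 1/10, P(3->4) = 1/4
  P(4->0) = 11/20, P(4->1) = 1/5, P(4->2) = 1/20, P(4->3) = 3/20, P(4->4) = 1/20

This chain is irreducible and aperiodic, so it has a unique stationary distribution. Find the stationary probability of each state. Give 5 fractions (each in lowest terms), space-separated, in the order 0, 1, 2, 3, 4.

The stationary distribution satisfies pi = pi * P, i.e.:
  pi_0 = 11/20*pi_0 + 1/20*pi_1 + 3/5*pi_2 + 1/5*pi_3 + 11/20*pi_4
  pi_1 = 1/20*pi_0 + 1/10*pi_1 + 3/20*pi_2 + 1/4*pi_3 + 1/5*pi_4
  pi_2 = 1/10*pi_0 + 1/4*pi_1 + 1/10*pi_2 + 1/5*pi_3 + 1/20*pi_4
  pi_3 = 1/4*pi_0 + 3/10*pi_1 + 1/20*pi_2 + 1/10*pi_3 + 3/20*pi_4
  pi_4 = 1/20*pi_0 + 3/10*pi_1 + 1/10*pi_2 + 1/4*pi_3 + 1/20*pi_4
with normalization: pi_0 + pi_1 + pi_2 + pi_3 + pi_4 = 1.

Using the first 4 balance equations plus normalization, the linear system A*pi = b is:
  [-9/20, 1/20, 3/5, 1/5, 11/20] . pi = 0
  [1/20, -9/10, 3/20, 1/4, 1/5] . pi = 0
  [1/10, 1/4, -9/10, 1/5, 1/20] . pi = 0
  [1/4, 3/10, 1/20, -9/10, 3/20] . pi = 0
  [1, 1, 1, 1, 1] . pi = 1

Solving yields:
  pi_0 = 7318/17125
  pi_1 = 4321/34250
  pi_2 = 901/6850
  pi_3 = 259/1370
  pi_4 = 4313/34250

Verification (pi * P):
  7318/17125*11/20 + 4321/34250*1/20 + 901/6850*3/5 + 259/1370*1/5 + 4313/34250*11/20 = 7318/17125 = pi_0  (ok)
  7318/17125*1/20 + 4321/34250*1/10 + 901/6850*3/20 + 259/1370*1/4 + 4313/34250*1/5 = 4321/34250 = pi_1  (ok)
  7318/17125*1/10 + 4321/34250*1/4 + 901/6850*1/10 + 259/1370*1/5 + 4313/34250*1/20 = 901/6850 = pi_2  (ok)
  7318/17125*1/4 + 4321/34250*3/10 + 901/6850*1/20 + 259/1370*1/10 + 4313/34250*3/20 = 259/1370 = pi_3  (ok)
  7318/17125*1/20 + 4321/34250*3/10 + 901/6850*1/10 + 259/1370*1/4 + 4313/34250*1/20 = 4313/34250 = pi_4  (ok)

Answer: 7318/17125 4321/34250 901/6850 259/1370 4313/34250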